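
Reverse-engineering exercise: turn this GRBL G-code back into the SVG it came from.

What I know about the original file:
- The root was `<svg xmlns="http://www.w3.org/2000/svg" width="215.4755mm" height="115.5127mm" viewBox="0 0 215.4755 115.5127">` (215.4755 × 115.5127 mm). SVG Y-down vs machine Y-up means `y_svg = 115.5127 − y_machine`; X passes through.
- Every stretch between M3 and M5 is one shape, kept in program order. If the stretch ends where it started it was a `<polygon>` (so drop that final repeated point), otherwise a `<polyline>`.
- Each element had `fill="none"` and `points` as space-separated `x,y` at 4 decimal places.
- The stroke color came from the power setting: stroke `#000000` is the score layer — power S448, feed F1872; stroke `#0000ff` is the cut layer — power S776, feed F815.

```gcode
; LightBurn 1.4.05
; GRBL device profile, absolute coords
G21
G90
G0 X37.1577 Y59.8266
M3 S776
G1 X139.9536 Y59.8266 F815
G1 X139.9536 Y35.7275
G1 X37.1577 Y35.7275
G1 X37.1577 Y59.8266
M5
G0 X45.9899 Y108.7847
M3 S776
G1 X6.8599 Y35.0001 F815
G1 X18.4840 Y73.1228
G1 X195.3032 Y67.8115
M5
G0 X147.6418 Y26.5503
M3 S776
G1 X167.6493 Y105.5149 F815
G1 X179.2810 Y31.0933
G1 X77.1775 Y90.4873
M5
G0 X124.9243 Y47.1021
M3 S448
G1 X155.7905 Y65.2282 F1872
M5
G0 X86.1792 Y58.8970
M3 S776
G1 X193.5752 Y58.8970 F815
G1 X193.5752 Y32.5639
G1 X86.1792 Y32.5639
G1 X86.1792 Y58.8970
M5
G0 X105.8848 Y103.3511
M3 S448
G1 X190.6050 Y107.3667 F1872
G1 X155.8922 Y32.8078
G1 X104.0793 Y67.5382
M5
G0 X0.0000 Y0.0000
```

<svg xmlns="http://www.w3.org/2000/svg" width="215.4755mm" height="115.5127mm" viewBox="0 0 215.4755 115.5127">
  <polygon points="37.1577,55.6861 139.9536,55.6861 139.9536,79.7852 37.1577,79.7852" fill="none" stroke="#0000ff"/>
  <polyline points="45.9899,6.7280 6.8599,80.5126 18.4840,42.3899 195.3032,47.7012" fill="none" stroke="#0000ff"/>
  <polyline points="147.6418,88.9624 167.6493,9.9978 179.2810,84.4194 77.1775,25.0254" fill="none" stroke="#0000ff"/>
  <polyline points="124.9243,68.4106 155.7905,50.2845" fill="none" stroke="#000000"/>
  <polygon points="86.1792,56.6157 193.5752,56.6157 193.5752,82.9488 86.1792,82.9488" fill="none" stroke="#0000ff"/>
  <polyline points="105.8848,12.1616 190.6050,8.1460 155.8922,82.7049 104.0793,47.9745" fill="none" stroke="#000000"/>
</svg>

y_svg = 115.5127 − y_m.

[1] S776→`#0000ff` (cut); closed run; points: 37.1577,55.6861 139.9536,55.6861 139.9536,79.7852 37.1577,79.7852

[2] S776→`#0000ff` (cut); open run; points: 45.9899,6.7280 6.8599,80.5126 18.4840,42.3899 195.3032,47.7012

[3] S776→`#0000ff` (cut); open run; points: 147.6418,88.9624 167.6493,9.9978 179.2810,84.4194 77.1775,25.0254

[4] S448→`#000000` (score); open run; points: 124.9243,68.4106 155.7905,50.2845

[5] S776→`#0000ff` (cut); closed run; points: 86.1792,56.6157 193.5752,56.6157 193.5752,82.9488 86.1792,82.9488

[6] S448→`#000000` (score); open run; points: 105.8848,12.1616 190.6050,8.1460 155.8922,82.7049 104.0793,47.9745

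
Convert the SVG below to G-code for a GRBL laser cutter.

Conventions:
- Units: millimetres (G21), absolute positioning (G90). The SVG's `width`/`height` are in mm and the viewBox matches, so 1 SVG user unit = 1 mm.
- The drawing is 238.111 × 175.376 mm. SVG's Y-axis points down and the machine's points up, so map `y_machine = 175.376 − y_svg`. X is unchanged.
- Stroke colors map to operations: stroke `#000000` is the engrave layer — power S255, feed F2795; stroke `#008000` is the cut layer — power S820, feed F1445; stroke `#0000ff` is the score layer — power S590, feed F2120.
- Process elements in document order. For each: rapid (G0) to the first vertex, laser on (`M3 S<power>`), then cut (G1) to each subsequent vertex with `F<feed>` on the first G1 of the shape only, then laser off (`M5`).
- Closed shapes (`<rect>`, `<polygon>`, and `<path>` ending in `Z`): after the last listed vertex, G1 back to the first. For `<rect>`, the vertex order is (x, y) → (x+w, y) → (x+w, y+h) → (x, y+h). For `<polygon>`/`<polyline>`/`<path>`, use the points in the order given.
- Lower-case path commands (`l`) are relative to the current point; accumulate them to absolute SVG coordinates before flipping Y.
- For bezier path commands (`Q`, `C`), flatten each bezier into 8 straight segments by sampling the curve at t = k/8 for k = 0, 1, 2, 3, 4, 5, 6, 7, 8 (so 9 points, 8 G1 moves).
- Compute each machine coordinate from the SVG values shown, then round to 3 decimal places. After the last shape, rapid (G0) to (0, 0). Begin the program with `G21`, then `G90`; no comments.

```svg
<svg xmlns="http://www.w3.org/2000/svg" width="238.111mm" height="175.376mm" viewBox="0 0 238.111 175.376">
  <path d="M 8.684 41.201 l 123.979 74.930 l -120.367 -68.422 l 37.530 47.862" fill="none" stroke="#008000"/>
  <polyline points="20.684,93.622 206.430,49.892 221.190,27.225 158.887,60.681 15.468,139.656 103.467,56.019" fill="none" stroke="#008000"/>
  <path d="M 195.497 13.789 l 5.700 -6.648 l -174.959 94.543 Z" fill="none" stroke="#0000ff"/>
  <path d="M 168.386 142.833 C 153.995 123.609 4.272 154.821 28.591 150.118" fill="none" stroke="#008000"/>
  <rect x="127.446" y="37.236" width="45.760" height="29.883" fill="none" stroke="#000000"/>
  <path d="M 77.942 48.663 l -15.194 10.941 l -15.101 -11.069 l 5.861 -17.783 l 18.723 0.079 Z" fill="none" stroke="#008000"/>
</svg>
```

G21
G90
G0 X8.684 Y134.175
M3 S820
G1 X132.663 Y59.245 F1445
G1 X12.296 Y127.667
G1 X49.826 Y79.805
M5
G0 X20.684 Y81.754
M3 S820
G1 X206.430 Y125.484 F1445
G1 X221.190 Y148.151
G1 X158.887 Y114.695
G1 X15.468 Y35.720
G1 X103.467 Y119.357
M5
G0 X195.497 Y161.587
M3 S590
G1 X201.197 Y168.235 F2120
G1 X26.238 Y73.692
G1 X195.497 Y161.587
M5
G0 X168.386 Y32.543
M3 S820
G1 X157.250 Y37.556 F1445
G1 X137.052 Y38.853
G1 X111.418 Y37.446
G1 X83.972 Y34.346
G1 X58.341 Y30.565
G1 X38.151 Y27.116
G1 X27.025 Y25.009
G1 X28.591 Y25.258
M5
G0 X127.446 Y138.140
M3 S255
G1 X173.206 Y138.140 F2795
G1 X173.206 Y108.257
G1 X127.446 Y108.257
G1 X127.446 Y138.140
M5
G0 X77.942 Y126.713
M3 S820
G1 X62.748 Y115.772 F1445
G1 X47.647 Y126.841
G1 X53.508 Y144.624
G1 X72.231 Y144.545
G1 X77.942 Y126.713
M5
G0 X0.000 Y0.000

1 u = 1 mm; y_m = 175.376 − y.

[1] `<path>` open polyline, #008000→cut S820 F1445: (8.684,134.175) → (132.663,59.245) → (12.296,127.667) → (49.826,79.805)

[2] `<polyline>` open polyline, #008000→cut S820 F1445: (20.684,81.754) → (206.430,125.484) → (221.190,148.151) → (158.887,114.695) → (15.468,35.720) → (103.467,119.357)

[3] `<path>` closed polygon, #0000ff→score S590 F2120: (195.497,161.587) → (201.197,168.235) → (26.238,73.692) → (195.497,161.587) (closed)

[4] `<path>` cubic bezier, #008000→cut S820 F1445: (168.386,32.543) → (157.250,37.556) → (137.052,38.853) → (111.418,37.446) → (83.972,34.346) → (58.341,30.565) → (38.151,27.116) → (27.025,25.009) → (28.591,25.258)

[5] `<rect>` rectangle, #000000→engrave S255 F2795: (127.446,138.140) → (173.206,138.140) → (173.206,108.257) → (127.446,108.257) → (127.446,138.140) (closed)

[6] `<path>` regular polygon, #008000→cut S820 F1445: (77.942,126.713) → (62.748,115.772) → (47.647,126.841) → (53.508,144.624) → (72.231,144.545) → (77.942,126.713) (closed)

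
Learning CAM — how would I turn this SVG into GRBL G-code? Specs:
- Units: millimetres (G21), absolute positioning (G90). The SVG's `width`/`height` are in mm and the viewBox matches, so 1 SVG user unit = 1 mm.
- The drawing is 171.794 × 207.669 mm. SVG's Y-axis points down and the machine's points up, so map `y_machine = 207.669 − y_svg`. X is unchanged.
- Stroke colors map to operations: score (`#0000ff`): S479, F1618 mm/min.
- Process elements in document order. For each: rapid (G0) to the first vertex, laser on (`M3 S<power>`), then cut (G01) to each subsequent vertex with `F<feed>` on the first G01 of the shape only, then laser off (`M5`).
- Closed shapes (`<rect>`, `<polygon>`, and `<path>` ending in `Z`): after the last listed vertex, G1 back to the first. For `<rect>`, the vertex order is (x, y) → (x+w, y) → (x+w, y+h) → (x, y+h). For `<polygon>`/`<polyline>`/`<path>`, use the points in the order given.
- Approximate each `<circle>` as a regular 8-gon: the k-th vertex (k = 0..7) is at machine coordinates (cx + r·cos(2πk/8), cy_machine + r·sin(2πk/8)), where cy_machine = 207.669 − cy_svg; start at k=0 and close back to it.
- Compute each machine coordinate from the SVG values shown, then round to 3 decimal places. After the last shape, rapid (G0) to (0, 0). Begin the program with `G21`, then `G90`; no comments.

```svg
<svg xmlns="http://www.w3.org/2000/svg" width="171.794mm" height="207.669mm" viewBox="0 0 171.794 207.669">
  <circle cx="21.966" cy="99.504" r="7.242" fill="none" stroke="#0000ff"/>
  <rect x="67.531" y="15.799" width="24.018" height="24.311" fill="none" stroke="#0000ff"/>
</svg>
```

G21
G90
G0 X29.208 Y108.165
M3 S479
G01 X27.087 Y113.286 F1618
G01 X21.966 Y115.407
G01 X16.845 Y113.286
G01 X14.724 Y108.165
G01 X16.845 Y103.044
G01 X21.966 Y100.923
G01 X27.087 Y103.044
G01 X29.208 Y108.165
M5
G0 X67.531 Y191.870
M3 S479
G01 X91.549 Y191.870 F1618
G01 X91.549 Y167.559
G01 X67.531 Y167.559
G01 X67.531 Y191.870
M5
G0 X0.000 Y0.000

1 u = 1 mm; y_m = 207.669 − y.

[1] `<circle>` circle, #0000ff→score S479 F1618: (29.208,108.165) → (27.087,113.286) → (21.966,115.407) → (16.845,113.286) → (14.724,108.165) → (16.845,103.044) → (21.966,100.923) → (27.087,103.044) → (29.208,108.165) (closed)

[2] `<rect>` rectangle, #0000ff→score S479 F1618: (67.531,191.870) → (91.549,191.870) → (91.549,167.559) → (67.531,167.559) → (67.531,191.870) (closed)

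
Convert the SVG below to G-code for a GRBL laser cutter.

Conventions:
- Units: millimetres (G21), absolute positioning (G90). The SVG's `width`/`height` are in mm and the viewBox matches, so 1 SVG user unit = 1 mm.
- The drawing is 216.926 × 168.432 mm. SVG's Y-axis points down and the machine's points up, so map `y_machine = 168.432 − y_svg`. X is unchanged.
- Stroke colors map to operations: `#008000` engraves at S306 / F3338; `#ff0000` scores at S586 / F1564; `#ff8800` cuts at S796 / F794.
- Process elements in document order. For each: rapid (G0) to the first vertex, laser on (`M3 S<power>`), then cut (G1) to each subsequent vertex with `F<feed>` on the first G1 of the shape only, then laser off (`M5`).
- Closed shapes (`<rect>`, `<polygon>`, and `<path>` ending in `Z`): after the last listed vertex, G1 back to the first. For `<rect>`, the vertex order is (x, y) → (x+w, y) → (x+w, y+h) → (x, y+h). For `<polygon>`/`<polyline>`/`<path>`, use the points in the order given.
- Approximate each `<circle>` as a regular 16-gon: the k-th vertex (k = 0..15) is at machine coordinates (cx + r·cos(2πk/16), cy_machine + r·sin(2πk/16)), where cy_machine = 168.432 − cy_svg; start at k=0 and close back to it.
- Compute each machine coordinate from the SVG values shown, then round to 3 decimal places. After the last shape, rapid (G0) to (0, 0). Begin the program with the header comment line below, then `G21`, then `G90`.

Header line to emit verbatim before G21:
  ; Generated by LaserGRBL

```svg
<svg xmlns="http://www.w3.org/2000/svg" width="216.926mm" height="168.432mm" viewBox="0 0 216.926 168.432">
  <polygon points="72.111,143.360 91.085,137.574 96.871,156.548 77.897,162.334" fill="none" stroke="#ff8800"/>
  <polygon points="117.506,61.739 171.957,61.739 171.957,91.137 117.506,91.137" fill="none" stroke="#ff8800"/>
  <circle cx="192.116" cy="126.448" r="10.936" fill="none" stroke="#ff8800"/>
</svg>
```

viewBox `0 0 216.926 168.432` with mm width/height → 1 unit = 1 mm. Flip: y_m = 168.432 − y_svg.

**Shape 1** — `<polygon>` regular polygon, stroke `#ff8800` → cut (S796, F794). Machine vertices: (72.111,25.072) → (91.085,30.858) → (96.871,11.884) → (77.897,6.098) → (72.111,25.072). Closed: final G1 returns to the first vertex.

**Shape 2** — `<polygon>` rectangle, stroke `#ff8800` → cut (S796, F794). Machine vertices: (117.506,106.693) → (171.957,106.693) → (171.957,77.295) → (117.506,77.295) → (117.506,106.693). Closed: final G1 returns to the first vertex.

**Shape 3** — `<circle>` circle, stroke `#ff8800` → cut (S796, F794). Machine vertices: (203.052,41.984) → (202.220,46.169) → (199.849,49.717) → (196.301,52.088) → (192.116,52.920) → (187.931,52.088) → (184.383,49.717) → (182.012,46.169) → (181.180,41.984) → (182.012,37.799) → (184.383,34.251) → (187.931,31.880) → (192.116,31.048) → (196.301,31.880) → (199.849,34.251) → (202.220,37.799) → (203.052,41.984). Closed: final G1 returns to the first vertex.

; Generated by LaserGRBL
G21
G90
G0 X72.111 Y25.072
M3 S796
G1 X91.085 Y30.858 F794
G1 X96.871 Y11.884
G1 X77.897 Y6.098
G1 X72.111 Y25.072
M5
G0 X117.506 Y106.693
M3 S796
G1 X171.957 Y106.693 F794
G1 X171.957 Y77.295
G1 X117.506 Y77.295
G1 X117.506 Y106.693
M5
G0 X203.052 Y41.984
M3 S796
G1 X202.220 Y46.169 F794
G1 X199.849 Y49.717
G1 X196.301 Y52.088
G1 X192.116 Y52.920
G1 X187.931 Y52.088
G1 X184.383 Y49.717
G1 X182.012 Y46.169
G1 X181.180 Y41.984
G1 X182.012 Y37.799
G1 X184.383 Y34.251
G1 X187.931 Y31.880
G1 X192.116 Y31.048
G1 X196.301 Y31.880
G1 X199.849 Y34.251
G1 X202.220 Y37.799
G1 X203.052 Y41.984
M5
G0 X0.000 Y0.000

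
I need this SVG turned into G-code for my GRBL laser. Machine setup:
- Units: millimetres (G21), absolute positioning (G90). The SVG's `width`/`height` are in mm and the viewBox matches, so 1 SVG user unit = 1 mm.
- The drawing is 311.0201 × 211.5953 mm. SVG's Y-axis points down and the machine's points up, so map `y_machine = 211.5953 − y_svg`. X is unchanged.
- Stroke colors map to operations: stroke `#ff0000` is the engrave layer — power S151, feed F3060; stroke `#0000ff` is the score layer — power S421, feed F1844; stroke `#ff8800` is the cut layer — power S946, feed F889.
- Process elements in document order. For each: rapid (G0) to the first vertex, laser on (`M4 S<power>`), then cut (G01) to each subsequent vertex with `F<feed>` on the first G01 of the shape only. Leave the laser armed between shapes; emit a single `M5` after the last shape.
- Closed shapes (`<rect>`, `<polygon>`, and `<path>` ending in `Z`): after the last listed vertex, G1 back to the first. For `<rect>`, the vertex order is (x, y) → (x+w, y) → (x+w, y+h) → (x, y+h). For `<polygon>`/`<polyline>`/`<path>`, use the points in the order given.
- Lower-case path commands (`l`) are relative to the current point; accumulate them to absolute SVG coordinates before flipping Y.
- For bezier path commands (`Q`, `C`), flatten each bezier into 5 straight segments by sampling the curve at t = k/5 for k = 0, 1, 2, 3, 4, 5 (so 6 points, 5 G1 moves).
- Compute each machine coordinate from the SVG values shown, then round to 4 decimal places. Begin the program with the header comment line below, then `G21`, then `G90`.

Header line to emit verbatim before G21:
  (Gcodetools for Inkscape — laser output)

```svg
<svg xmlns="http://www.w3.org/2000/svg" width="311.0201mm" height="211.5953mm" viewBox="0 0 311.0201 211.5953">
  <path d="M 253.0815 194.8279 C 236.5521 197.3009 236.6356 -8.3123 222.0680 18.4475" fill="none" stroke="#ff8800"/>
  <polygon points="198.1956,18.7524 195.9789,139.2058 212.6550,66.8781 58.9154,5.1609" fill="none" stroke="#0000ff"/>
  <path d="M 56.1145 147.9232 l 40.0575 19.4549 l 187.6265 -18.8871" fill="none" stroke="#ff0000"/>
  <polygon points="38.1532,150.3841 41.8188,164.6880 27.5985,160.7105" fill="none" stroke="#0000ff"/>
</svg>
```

(Gcodetools for Inkscape — laser output)
G21
G90
G0 X253.0815 Y16.7674
M4 S946
G01 X244.9073 Y36.7303 F889
G01 X239.2195 Y85.4918
G01 X234.5175 Y141.9099
G01 X229.3005 Y184.8426
G01 X222.0680 Y193.1478
G0 X198.1956 Y192.8429
M4 S421
G01 X195.9789 Y72.3895 F1844
G01 X212.6550 Y144.7172
G01 X58.9154 Y206.4344
G01 X198.1956 Y192.8429
G0 X56.1145 Y63.6721
M4 S151
G01 X96.1720 Y44.2172 F3060
G01 X283.7985 Y63.1043
G0 X38.1532 Y61.2112
M4 S421
G01 X41.8188 Y46.9073 F1844
G01 X27.5985 Y50.8848
G01 X38.1532 Y61.2112
M5

Since the viewBox matches the mm dimensions, user units are millimetres directly. The only transform is the Y-flip y_m = 211.5953 − y_svg.

Shape 1 is a cubic bezier drawn with `<path>`. Its stroke #ff8800 means cut at S946, F889. After flipping Y the toolpath is (253.0815,16.7674) → (244.9073,36.7303) → (239.2195,85.4918) → (234.5175,141.9099) → (229.3005,184.8426) → (222.0680,193.1478).

Shape 2 is a closed polygon drawn with `<polygon>`. Its stroke #0000ff means score at S421, F1844. After flipping Y the toolpath is (198.1956,192.8429) → (195.9789,72.3895) → (212.6550,144.7172) → (58.9154,206.4344) → (198.1956,192.8429), returning to the start.

Shape 3 is a open polyline drawn with `<path>`. Its stroke #ff0000 means engrave at S151, F3060. After flipping Y the toolpath is (56.1145,63.6721) → (96.1720,44.2172) → (283.7985,63.1043).

Shape 4 is a regular polygon drawn with `<polygon>`. Its stroke #0000ff means score at S421, F1844. After flipping Y the toolpath is (38.1532,61.2112) → (41.8188,46.9073) → (27.5985,50.8848) → (38.1532,61.2112), returning to the start.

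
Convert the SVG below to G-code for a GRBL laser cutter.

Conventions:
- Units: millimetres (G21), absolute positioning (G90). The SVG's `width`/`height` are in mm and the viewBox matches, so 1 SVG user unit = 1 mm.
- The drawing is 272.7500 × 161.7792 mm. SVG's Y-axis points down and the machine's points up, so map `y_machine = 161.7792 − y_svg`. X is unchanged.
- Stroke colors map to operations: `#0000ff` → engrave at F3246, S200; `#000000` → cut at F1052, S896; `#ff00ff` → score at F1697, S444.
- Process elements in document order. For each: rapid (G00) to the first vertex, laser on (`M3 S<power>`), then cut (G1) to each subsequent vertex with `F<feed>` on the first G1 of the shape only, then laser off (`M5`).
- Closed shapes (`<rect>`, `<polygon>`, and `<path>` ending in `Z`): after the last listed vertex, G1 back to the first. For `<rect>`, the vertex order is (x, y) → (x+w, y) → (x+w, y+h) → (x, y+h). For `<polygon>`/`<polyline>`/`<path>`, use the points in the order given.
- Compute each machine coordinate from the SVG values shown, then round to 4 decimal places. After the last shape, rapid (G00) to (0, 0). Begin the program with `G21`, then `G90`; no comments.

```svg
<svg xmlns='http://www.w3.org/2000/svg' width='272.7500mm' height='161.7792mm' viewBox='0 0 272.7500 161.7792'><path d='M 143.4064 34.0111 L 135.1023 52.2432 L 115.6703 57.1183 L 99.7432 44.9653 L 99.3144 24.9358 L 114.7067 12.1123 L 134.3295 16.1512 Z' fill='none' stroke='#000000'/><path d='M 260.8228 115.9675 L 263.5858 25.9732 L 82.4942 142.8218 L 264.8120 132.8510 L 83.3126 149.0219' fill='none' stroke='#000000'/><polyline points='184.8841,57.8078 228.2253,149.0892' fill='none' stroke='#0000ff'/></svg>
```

viewBox `0 0 272.7500 161.7792` with mm width/height → 1 unit = 1 mm. Flip: y_m = 161.7792 − y_svg.

**Shape 1** — `<path>` regular polygon, stroke `#000000` → cut (S896, F1052). Machine vertices: (143.4064,127.7681) → (135.1023,109.5360) → (115.6703,104.6609) → (99.7432,116.8139) → (99.3144,136.8434) → (114.7067,149.6669) → (134.3295,145.6280) → (143.4064,127.7681). Closed: final G1 returns to the first vertex.

**Shape 2** — `<path>` open polyline, stroke `#000000` → cut (S896, F1052). Machine vertices: (260.8228,45.8117) → (263.5858,135.8060) → (82.4942,18.9574) → (264.8120,28.9282) → (83.3126,12.7573). Open path.

**Shape 3** — `<polyline>` line segment, stroke `#0000ff` → engrave (S200, F3246). Machine vertices: (184.8841,103.9714) → (228.2253,12.6900). Open path.

G21
G90
G00 X143.4064 Y127.7681
M3 S896
G1 X135.1023 Y109.5360 F1052
G1 X115.6703 Y104.6609
G1 X99.7432 Y116.8139
G1 X99.3144 Y136.8434
G1 X114.7067 Y149.6669
G1 X134.3295 Y145.6280
G1 X143.4064 Y127.7681
M5
G00 X260.8228 Y45.8117
M3 S896
G1 X263.5858 Y135.8060 F1052
G1 X82.4942 Y18.9574
G1 X264.8120 Y28.9282
G1 X83.3126 Y12.7573
M5
G00 X184.8841 Y103.9714
M3 S200
G1 X228.2253 Y12.6900 F3246
M5
G00 X0.0000 Y0.0000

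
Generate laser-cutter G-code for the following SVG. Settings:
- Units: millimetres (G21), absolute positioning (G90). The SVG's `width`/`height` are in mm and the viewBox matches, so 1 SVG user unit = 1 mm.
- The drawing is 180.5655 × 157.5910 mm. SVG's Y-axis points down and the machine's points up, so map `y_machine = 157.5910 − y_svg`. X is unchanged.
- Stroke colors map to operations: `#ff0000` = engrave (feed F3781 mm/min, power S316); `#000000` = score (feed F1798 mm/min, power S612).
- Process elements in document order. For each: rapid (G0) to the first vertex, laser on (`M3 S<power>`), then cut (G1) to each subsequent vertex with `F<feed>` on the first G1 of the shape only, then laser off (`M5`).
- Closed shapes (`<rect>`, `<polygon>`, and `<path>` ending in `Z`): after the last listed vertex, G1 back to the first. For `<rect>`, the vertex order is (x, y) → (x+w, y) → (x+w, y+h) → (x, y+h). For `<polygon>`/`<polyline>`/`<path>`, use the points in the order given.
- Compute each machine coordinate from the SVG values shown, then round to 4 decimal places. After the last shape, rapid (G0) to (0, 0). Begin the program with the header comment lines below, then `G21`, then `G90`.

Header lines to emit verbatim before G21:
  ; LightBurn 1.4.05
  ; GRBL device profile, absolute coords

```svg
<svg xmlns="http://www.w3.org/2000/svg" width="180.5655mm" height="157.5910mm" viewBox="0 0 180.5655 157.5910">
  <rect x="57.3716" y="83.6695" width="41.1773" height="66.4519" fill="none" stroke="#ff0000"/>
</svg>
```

viewBox `0 0 180.5655 157.5910` with mm width/height → 1 unit = 1 mm. Flip: y_m = 157.5910 − y_svg.

**Shape 1** — `<rect>` rectangle, stroke `#ff0000` → engrave (S316, F3781). Machine vertices: (57.3716,73.9215) → (98.5489,73.9215) → (98.5489,7.4696) → (57.3716,7.4696) → (57.3716,73.9215). Closed: final G1 returns to the first vertex.

; LightBurn 1.4.05
; GRBL device profile, absolute coords
G21
G90
G0 X57.3716 Y73.9215
M3 S316
G1 X98.5489 Y73.9215 F3781
G1 X98.5489 Y7.4696
G1 X57.3716 Y7.4696
G1 X57.3716 Y73.9215
M5
G0 X0.0000 Y0.0000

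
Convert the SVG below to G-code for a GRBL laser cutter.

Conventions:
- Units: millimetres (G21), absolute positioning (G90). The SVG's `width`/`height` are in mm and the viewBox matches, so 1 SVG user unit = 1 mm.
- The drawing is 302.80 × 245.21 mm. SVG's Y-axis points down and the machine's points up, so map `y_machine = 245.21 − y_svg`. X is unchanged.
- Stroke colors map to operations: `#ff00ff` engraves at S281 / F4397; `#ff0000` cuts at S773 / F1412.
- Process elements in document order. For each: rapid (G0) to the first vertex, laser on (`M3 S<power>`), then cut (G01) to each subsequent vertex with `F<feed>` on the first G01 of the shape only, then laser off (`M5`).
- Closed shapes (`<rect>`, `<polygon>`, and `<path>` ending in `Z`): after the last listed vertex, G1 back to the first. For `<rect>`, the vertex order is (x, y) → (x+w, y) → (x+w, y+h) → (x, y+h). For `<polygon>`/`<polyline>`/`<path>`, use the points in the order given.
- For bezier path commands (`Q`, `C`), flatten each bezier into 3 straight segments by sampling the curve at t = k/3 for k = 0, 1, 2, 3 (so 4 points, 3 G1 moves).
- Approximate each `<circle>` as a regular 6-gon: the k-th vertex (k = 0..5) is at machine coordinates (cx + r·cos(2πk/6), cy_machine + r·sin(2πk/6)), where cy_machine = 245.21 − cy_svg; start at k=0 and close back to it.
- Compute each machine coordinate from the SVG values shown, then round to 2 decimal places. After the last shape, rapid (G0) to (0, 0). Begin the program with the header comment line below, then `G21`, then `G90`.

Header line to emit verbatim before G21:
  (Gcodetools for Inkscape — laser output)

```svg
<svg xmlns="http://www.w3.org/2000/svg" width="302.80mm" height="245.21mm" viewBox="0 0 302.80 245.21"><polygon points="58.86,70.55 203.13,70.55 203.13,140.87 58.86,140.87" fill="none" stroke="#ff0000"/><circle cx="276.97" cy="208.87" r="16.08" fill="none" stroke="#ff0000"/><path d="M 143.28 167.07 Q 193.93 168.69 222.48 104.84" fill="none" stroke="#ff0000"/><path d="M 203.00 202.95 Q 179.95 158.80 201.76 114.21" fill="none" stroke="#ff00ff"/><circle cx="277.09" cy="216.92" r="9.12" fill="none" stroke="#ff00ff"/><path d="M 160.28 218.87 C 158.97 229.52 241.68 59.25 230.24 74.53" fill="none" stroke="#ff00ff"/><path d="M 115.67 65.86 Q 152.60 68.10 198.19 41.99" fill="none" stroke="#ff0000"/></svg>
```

viewBox `0 0 302.80 245.21` with mm width/height → 1 unit = 1 mm. Flip: y_m = 245.21 − y_svg.

**Shape 1** — `<polygon>` rectangle, stroke `#ff0000` → cut (S773, F1412). Machine vertices: (58.86,174.66) → (203.13,174.66) → (203.13,104.34) → (58.86,104.34) → (58.86,174.66). Closed: final G1 returns to the first vertex.

**Shape 2** — `<circle>` circle, stroke `#ff0000` → cut (S773, F1412). Machine vertices: (293.05,36.34) → (285.01,50.27) → (268.93,50.27) → (260.89,36.34) → (268.93,22.41) → (285.01,22.41) → (293.05,36.34). Closed: final G1 returns to the first vertex.

**Shape 3** — `<path>` quadratic bezier, stroke `#ff0000` → cut (S773, F1412). Control points (SVG): P0=(143.28,167.07), P1=(193.93,168.69), P2=(222.48,104.84); sampled at t=k/3. Machine vertices: (143.28,78.14) → (174.59,84.33) → (200.99,105.08) → (222.48,140.37). Open path.

**Shape 4** — `<path>` quadratic bezier, stroke `#ff00ff` → engrave (S281, F4397). Control points (SVG): P0=(203.00,202.95), P1=(179.95,158.80), P2=(201.76,114.21); sampled at t=k/3. Machine vertices: (203.00,42.26) → (192.62,71.74) → (192.20,101.32) → (201.76,131.00). Open path.

**Shape 5** — `<circle>` circle, stroke `#ff00ff` → engrave (S281, F4397). Machine vertices: (286.21,28.29) → (281.65,36.19) → (272.53,36.19) → (267.97,28.29) → (272.53,20.39) → (281.65,20.39) → (286.21,28.29). Closed: final G1 returns to the first vertex.

**Shape 6** — `<path>` cubic bezier, stroke `#ff00ff` → engrave (S281, F4397). Control points (SVG): P0=(160.28,218.87), P1=(158.97,229.52), P2=(241.68,59.25), P3=(230.24,74.53); sampled at t=k/3. Machine vertices: (160.28,26.34) → (180.38,62.42) → (216.90,137.68) → (230.24,170.68). Open path.

**Shape 7** — `<path>` quadratic bezier, stroke `#ff0000` → cut (S773, F1412). Control points (SVG): P0=(115.67,65.86), P1=(152.60,68.10), P2=(198.19,41.99); sampled at t=k/3. Machine vertices: (115.67,179.35) → (141.25,181.01) → (168.76,188.96) → (198.19,203.22). Open path.

(Gcodetools for Inkscape — laser output)
G21
G90
G0 X58.86 Y174.66
M3 S773
G01 X203.13 Y174.66 F1412
G01 X203.13 Y104.34
G01 X58.86 Y104.34
G01 X58.86 Y174.66
M5
G0 X293.05 Y36.34
M3 S773
G01 X285.01 Y50.27 F1412
G01 X268.93 Y50.27
G01 X260.89 Y36.34
G01 X268.93 Y22.41
G01 X285.01 Y22.41
G01 X293.05 Y36.34
M5
G0 X143.28 Y78.14
M3 S773
G01 X174.59 Y84.33 F1412
G01 X200.99 Y105.08
G01 X222.48 Y140.37
M5
G0 X203.00 Y42.26
M3 S281
G01 X192.62 Y71.74 F4397
G01 X192.20 Y101.32
G01 X201.76 Y131.00
M5
G0 X286.21 Y28.29
M3 S281
G01 X281.65 Y36.19 F4397
G01 X272.53 Y36.19
G01 X267.97 Y28.29
G01 X272.53 Y20.39
G01 X281.65 Y20.39
G01 X286.21 Y28.29
M5
G0 X160.28 Y26.34
M3 S281
G01 X180.38 Y62.42 F4397
G01 X216.90 Y137.68
G01 X230.24 Y170.68
M5
G0 X115.67 Y179.35
M3 S773
G01 X141.25 Y181.01 F1412
G01 X168.76 Y188.96
G01 X198.19 Y203.22
M5
G0 X0.00 Y0.00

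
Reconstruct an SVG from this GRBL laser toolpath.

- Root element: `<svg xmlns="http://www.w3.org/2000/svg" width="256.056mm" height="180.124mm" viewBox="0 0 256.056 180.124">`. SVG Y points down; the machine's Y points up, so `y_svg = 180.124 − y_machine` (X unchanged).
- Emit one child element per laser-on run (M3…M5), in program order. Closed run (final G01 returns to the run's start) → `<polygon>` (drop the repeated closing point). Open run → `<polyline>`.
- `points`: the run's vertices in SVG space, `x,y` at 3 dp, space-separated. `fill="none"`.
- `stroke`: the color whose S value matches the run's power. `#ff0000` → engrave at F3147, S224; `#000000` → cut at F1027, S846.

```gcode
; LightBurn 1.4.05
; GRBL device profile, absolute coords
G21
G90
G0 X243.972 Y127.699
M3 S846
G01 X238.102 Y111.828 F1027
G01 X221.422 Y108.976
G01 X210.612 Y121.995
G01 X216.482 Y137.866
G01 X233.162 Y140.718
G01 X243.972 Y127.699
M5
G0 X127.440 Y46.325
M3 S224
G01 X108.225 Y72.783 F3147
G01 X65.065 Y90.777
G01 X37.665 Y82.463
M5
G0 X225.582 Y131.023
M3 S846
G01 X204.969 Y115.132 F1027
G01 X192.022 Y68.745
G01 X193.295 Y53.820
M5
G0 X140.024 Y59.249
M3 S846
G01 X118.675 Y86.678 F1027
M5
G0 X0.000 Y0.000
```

<svg xmlns="http://www.w3.org/2000/svg" width="256.056mm" height="180.124mm" viewBox="0 0 256.056 180.124">
  <polygon points="243.972,52.425 238.102,68.296 221.422,71.148 210.612,58.129 216.482,42.258 233.162,39.406" fill="none" stroke="#000000"/>
  <polyline points="127.440,133.799 108.225,107.341 65.065,89.347 37.665,97.661" fill="none" stroke="#ff0000"/>
  <polyline points="225.582,49.101 204.969,64.992 192.022,111.379 193.295,126.304" fill="none" stroke="#000000"/>
  <polyline points="140.024,120.875 118.675,93.446" fill="none" stroke="#000000"/>
</svg>

Machine Y-up, SVG Y-down with viewBox height 180.124, so y_svg = 180.124 − y_machine; X carries over.

Run 1: power S846 maps to stroke `#000000` (cut). The run returns to its start, so emit a `<polygon>` with points (Y-flipped): 243.972,52.425 238.102,68.296 221.422,71.148 210.612,58.129 216.482,42.258 233.162,39.406.

Run 2: S224 ⇒ engrave layer `#ff0000`. The run is open, so emit a `<polyline>` with points (Y-flipped): 127.440,133.799 108.225,107.341 65.065,89.347 37.665,97.661.

Run 3: S846 ⇒ cut layer `#000000`. The run is open, so emit a `<polyline>` with points (Y-flipped): 225.582,49.101 204.969,64.992 192.022,111.379 193.295,126.304.

Run 4: the run's S846 means `#000000` (cut). The run is open, so emit a `<polyline>` with points (Y-flipped): 140.024,120.875 118.675,93.446.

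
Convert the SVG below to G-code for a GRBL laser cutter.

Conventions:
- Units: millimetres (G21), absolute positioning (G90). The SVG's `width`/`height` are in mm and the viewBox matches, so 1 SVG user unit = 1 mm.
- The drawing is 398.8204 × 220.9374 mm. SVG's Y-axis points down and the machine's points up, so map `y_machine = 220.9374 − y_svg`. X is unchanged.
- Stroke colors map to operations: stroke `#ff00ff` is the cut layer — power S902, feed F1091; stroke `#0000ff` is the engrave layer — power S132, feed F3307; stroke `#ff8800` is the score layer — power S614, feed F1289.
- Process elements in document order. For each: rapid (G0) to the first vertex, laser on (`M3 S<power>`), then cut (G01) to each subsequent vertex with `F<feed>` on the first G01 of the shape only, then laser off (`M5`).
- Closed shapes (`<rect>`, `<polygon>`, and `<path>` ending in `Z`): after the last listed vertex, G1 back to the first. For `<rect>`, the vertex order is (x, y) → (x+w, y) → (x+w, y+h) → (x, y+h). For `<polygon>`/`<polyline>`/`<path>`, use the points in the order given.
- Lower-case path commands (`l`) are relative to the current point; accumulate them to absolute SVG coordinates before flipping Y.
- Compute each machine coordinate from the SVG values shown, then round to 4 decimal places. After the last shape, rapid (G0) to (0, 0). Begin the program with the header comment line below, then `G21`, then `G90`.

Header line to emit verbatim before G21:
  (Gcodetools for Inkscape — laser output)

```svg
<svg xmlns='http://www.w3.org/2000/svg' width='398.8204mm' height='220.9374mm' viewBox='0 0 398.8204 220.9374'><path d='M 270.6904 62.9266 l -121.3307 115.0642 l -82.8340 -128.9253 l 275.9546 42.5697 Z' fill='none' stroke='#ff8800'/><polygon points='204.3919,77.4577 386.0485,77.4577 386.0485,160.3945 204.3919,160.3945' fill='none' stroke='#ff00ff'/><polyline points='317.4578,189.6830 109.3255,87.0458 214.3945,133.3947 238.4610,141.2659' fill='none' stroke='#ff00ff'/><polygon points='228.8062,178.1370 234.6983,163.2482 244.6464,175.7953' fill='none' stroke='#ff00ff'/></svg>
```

Since the viewBox matches the mm dimensions, user units are millimetres directly. The only transform is the Y-flip y_m = 220.9374 − y_svg.

Shape 1 is a closed polygon drawn with `<path>`. Its stroke #ff8800 means score at S614, F1289. After flipping Y the toolpath is (270.6904,158.0108) → (149.3597,42.9466) → (66.5257,171.8719) → (342.4803,129.3022) → (270.6904,158.0108), returning to the start.

Shape 2 is a rectangle drawn with `<polygon>`. Its stroke #ff00ff means cut at S902, F1091. After flipping Y the toolpath is (204.3919,143.4797) → (386.0485,143.4797) → (386.0485,60.5429) → (204.3919,60.5429) → (204.3919,143.4797), returning to the start.

Shape 3 is a open polyline drawn with `<polyline>`. Its stroke #ff00ff means cut at S902, F1091. After flipping Y the toolpath is (317.4578,31.2544) → (109.3255,133.8916) → (214.3945,87.5427) → (238.4610,79.6715).

Shape 4 is a regular polygon drawn with `<polygon>`. Its stroke #ff00ff means cut at S902, F1091. After flipping Y the toolpath is (228.8062,42.8004) → (234.6983,57.6892) → (244.6464,45.1421) → (228.8062,42.8004), returning to the start.

(Gcodetools for Inkscape — laser output)
G21
G90
G0 X270.6904 Y158.0108
M3 S614
G01 X149.3597 Y42.9466 F1289
G01 X66.5257 Y171.8719
G01 X342.4803 Y129.3022
G01 X270.6904 Y158.0108
M5
G0 X204.3919 Y143.4797
M3 S902
G01 X386.0485 Y143.4797 F1091
G01 X386.0485 Y60.5429
G01 X204.3919 Y60.5429
G01 X204.3919 Y143.4797
M5
G0 X317.4578 Y31.2544
M3 S902
G01 X109.3255 Y133.8916 F1091
G01 X214.3945 Y87.5427
G01 X238.4610 Y79.6715
M5
G0 X228.8062 Y42.8004
M3 S902
G01 X234.6983 Y57.6892 F1091
G01 X244.6464 Y45.1421
G01 X228.8062 Y42.8004
M5
G0 X0.0000 Y0.0000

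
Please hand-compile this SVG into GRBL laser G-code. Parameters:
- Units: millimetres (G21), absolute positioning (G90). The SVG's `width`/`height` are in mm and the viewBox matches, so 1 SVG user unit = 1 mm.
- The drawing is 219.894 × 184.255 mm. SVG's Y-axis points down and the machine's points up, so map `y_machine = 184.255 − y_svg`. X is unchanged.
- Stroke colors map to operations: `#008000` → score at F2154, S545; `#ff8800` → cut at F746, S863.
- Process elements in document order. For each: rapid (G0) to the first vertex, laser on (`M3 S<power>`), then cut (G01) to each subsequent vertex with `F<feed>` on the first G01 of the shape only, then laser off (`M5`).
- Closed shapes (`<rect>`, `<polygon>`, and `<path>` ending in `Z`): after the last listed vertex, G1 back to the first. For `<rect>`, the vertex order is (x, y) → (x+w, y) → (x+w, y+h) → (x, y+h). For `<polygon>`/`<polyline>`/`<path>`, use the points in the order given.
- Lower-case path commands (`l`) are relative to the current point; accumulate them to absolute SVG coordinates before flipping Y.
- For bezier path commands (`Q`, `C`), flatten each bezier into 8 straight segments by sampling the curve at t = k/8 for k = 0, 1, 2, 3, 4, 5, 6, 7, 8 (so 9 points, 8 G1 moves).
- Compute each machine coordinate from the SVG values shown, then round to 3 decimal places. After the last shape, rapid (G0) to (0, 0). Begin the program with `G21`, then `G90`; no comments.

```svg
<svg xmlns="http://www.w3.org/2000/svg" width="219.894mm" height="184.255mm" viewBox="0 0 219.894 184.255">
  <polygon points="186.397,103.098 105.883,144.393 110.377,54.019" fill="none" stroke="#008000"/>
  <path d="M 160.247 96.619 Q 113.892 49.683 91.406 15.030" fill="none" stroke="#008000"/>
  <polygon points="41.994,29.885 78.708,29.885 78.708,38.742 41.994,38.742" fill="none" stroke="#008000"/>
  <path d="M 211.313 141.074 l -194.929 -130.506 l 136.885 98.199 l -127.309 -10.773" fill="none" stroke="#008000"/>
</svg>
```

viewBox `0 0 219.894 184.255` with mm width/height → 1 unit = 1 mm. Flip: y_m = 184.255 − y_svg.

**Shape 1** — `<polygon>` regular polygon, stroke `#008000` → score (S545, F2154). Machine vertices: (186.397,81.157) → (105.883,39.862) → (110.377,130.236) → (186.397,81.157). Closed: final G1 returns to the first vertex.

**Shape 2** — `<path>` quadratic bezier, stroke `#008000` → score (S545, F2154). Control points (SVG): P0=(160.247,96.619), P1=(113.892,49.683), P2=(91.406,15.030); sampled at t=k/8. Machine vertices: (160.247,87.636) → (149.031,99.178) → (138.561,110.336) → (128.837,121.111) → (119.859,131.501) → (111.627,141.508) → (104.141,151.131) → (97.400,160.370) → (91.406,169.225). Open path.

**Shape 3** — `<polygon>` rectangle, stroke `#008000` → score (S545, F2154). Machine vertices: (41.994,154.370) → (78.708,154.370) → (78.708,145.513) → (41.994,145.513) → (41.994,154.370). Closed: final G1 returns to the first vertex.

**Shape 4** — `<path>` open polyline, stroke `#008000` → score (S545, F2154). Machine vertices: (211.313,43.181) → (16.384,173.687) → (153.269,75.488) → (25.960,86.261). Open path.

G21
G90
G0 X186.397 Y81.157
M3 S545
G01 X105.883 Y39.862 F2154
G01 X110.377 Y130.236
G01 X186.397 Y81.157
M5
G0 X160.247 Y87.636
M3 S545
G01 X149.031 Y99.178 F2154
G01 X138.561 Y110.336
G01 X128.837 Y121.111
G01 X119.859 Y131.501
G01 X111.627 Y141.508
G01 X104.141 Y151.131
G01 X97.400 Y160.370
G01 X91.406 Y169.225
M5
G0 X41.994 Y154.370
M3 S545
G01 X78.708 Y154.370 F2154
G01 X78.708 Y145.513
G01 X41.994 Y145.513
G01 X41.994 Y154.370
M5
G0 X211.313 Y43.181
M3 S545
G01 X16.384 Y173.687 F2154
G01 X153.269 Y75.488
G01 X25.960 Y86.261
M5
G0 X0.000 Y0.000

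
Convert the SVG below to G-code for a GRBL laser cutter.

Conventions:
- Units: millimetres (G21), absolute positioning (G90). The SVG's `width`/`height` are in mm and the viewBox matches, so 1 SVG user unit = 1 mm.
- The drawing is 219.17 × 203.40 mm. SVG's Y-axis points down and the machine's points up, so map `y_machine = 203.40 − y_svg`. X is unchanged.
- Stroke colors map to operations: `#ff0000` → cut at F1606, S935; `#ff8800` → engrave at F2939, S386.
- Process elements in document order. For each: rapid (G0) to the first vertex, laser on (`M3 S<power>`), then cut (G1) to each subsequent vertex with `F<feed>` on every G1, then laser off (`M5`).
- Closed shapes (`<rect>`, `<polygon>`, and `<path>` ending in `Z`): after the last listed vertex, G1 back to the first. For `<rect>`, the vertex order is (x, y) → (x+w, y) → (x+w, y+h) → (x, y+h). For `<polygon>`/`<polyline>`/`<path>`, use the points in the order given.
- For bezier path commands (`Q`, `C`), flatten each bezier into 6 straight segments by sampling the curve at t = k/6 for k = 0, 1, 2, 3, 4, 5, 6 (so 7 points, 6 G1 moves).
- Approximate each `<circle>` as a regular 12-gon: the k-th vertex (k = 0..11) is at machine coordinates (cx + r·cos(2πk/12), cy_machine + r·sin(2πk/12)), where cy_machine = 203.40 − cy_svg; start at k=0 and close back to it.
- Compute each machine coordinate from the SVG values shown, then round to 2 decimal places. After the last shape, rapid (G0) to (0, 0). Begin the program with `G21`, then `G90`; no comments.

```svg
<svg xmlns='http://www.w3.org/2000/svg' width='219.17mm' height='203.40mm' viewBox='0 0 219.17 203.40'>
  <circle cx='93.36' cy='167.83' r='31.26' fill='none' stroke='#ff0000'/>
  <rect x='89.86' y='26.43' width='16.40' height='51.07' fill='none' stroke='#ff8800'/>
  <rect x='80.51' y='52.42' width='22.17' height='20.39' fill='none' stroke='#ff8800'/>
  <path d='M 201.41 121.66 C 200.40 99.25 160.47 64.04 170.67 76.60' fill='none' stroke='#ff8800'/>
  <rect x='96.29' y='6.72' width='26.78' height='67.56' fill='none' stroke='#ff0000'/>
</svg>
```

G21
G90
G0 X124.62 Y35.57
M3 S935
G1 X120.43 Y51.20 F1606
G1 X108.99 Y62.64 F1606
G1 X93.36 Y66.83 F1606
G1 X77.73 Y62.64 F1606
G1 X66.29 Y51.20 F1606
G1 X62.10 Y35.57 F1606
G1 X66.29 Y19.94 F1606
G1 X77.73 Y8.50 F1606
G1 X93.36 Y4.31 F1606
G1 X108.99 Y8.50 F1606
G1 X120.43 Y19.94 F1606
G1 X124.62 Y35.57 F1606
M5
G0 X89.86 Y176.97
M3 S386
G1 X106.26 Y176.97 F2939
G1 X106.26 Y125.90 F2939
G1 X89.86 Y125.90 F2939
G1 X89.86 Y176.97 F2939
M5
G0 X80.51 Y150.98
M3 S386
G1 X102.68 Y150.98 F2939
G1 X102.68 Y130.59 F2939
G1 X80.51 Y130.59 F2939
G1 X80.51 Y150.98 F2939
M5
G0 X201.41 Y81.74
M3 S386
G1 X198.07 Y93.73 F2939
G1 X190.72 Y106.17 F2939
G1 X181.84 Y117.38 F2939
G1 X173.88 Y125.68 F2939
G1 X169.34 Y129.38 F2939
G1 X170.67 Y126.80 F2939
M5
G0 X96.29 Y196.68
M3 S935
G1 X123.07 Y196.68 F1606
G1 X123.07 Y129.12 F1606
G1 X96.29 Y129.12 F1606
G1 X96.29 Y196.68 F1606
M5
G0 X0.00 Y0.00

viewBox `0 0 219.17 203.40` with mm width/height → 1 unit = 1 mm. Flip: y_m = 203.40 − y_svg.

**Shape 1** — `<circle>` circle, stroke `#ff0000` → cut (S935, F1606). Machine vertices: (124.62,35.57) → (120.43,51.20) → (108.99,62.64) → (93.36,66.83) → (77.73,62.64) → (66.29,51.20) → (62.10,35.57) → (66.29,19.94) → (77.73,8.50) → (93.36,4.31) → (108.99,8.50) → (120.43,19.94) → (124.62,35.57). Closed: final G1 returns to the first vertex.

**Shape 2** — `<rect>` rectangle, stroke `#ff8800` → engrave (S386, F2939). Machine vertices: (89.86,176.97) → (106.26,176.97) → (106.26,125.90) → (89.86,125.90) → (89.86,176.97). Closed: final G1 returns to the first vertex.

**Shape 3** — `<rect>` rectangle, stroke `#ff8800` → engrave (S386, F2939). Machine vertices: (80.51,150.98) → (102.68,150.98) → (102.68,130.59) → (80.51,130.59) → (80.51,150.98). Closed: final G1 returns to the first vertex.

**Shape 4** — `<path>` cubic bezier, stroke `#ff8800` → engrave (S386, F2939). Control points (SVG): P0=(201.41,121.66), P1=(200.40,99.25), P2=(160.47,64.04), P3=(170.67,76.60); sampled at t=k/6. Machine vertices: (201.41,81.74) → (198.07,93.73) → (190.72,106.17) → (181.84,117.38) → (173.88,125.68) → (169.34,129.38) → (170.67,126.80). Open path.

**Shape 5** — `<rect>` rectangle, stroke `#ff0000` → cut (S935, F1606). Machine vertices: (96.29,196.68) → (123.07,196.68) → (123.07,129.12) → (96.29,129.12) → (96.29,196.68). Closed: final G1 returns to the first vertex.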